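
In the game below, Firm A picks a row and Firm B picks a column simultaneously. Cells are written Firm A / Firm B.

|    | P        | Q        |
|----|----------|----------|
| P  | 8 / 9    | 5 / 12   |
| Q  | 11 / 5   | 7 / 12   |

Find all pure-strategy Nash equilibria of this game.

Check mutual best responses: a cell is a NE iff neither player can gain by unilaterally deviating.
Firm A's best responses — vs P: Q (payoff 11); vs Q: Q (payoff 7).
Firm B's best responses — vs P: Q (payoff 12); vs Q: Q (payoff 12).
The only mutual best response is (Q, Q); neither player gains by switching there.

(Q, Q)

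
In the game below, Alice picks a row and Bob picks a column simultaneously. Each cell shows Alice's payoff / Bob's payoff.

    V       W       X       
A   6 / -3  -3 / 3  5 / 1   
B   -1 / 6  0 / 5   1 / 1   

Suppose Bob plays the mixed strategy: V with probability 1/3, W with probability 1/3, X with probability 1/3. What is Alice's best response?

A

Alice's best reply maximizes expected payoff against the mix.
A: (1/3)·6 + (1/3)·(-3) + (1/3)·5 = 8/3
B: (1/3)·(-1) + (1/3)·0 + (1/3)·1 = 0
Highest expected payoff is 8/3, from A.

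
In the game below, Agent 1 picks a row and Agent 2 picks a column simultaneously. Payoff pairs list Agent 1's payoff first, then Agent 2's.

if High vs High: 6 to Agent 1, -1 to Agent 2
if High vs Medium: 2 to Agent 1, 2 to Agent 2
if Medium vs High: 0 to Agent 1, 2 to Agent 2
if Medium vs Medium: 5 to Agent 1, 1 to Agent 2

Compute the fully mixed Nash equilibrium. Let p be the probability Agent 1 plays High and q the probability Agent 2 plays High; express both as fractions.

p = 1/4, q = 1/3

In a mixed NE each player is indifferent between their pure strategies, so the opponent's mix sets the indifference.
Agent 2 indifferent between High and Medium: p·(-1) + (1−p)·2 = p·2 + (1−p)·1 ⟹ 2 + (-3)p = 1 + 1p ⟹ p = 1/4.
Agent 1 indifferent between High and Medium: q·6 + (1−q)·2 = q·0 + (1−q)·5 ⟹ 2 + 4q = 5 + (-5)q ⟹ q = 1/3.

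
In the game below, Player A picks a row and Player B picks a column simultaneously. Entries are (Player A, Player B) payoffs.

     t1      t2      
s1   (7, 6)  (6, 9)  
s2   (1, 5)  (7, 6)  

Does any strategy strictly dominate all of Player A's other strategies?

Check whether one of Player A's strategies beats all alternatives regardless of what the opponent does.
s1 is not dominant: against t2, s2 gives 7 > 6.
s2 is not dominant: against t1, s1 gives 7 > 1.
No single strategy is best against every opponent action.

None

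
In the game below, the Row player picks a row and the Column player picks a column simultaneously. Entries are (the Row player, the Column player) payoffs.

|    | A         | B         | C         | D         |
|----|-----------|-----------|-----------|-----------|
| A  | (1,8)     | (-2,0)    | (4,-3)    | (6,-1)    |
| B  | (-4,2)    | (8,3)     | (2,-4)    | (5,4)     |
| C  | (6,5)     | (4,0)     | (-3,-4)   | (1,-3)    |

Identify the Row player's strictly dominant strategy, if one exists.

No strictly dominant strategy

Check whether one of the Row player's strategies beats all alternatives regardless of what the opponent does.
A is not dominant: against A, C gives 6 > 1.
B is not dominant: against A, A gives 1 > -4.
C is not dominant: against B, B gives 8 > 4.
No single strategy is best against every opponent action.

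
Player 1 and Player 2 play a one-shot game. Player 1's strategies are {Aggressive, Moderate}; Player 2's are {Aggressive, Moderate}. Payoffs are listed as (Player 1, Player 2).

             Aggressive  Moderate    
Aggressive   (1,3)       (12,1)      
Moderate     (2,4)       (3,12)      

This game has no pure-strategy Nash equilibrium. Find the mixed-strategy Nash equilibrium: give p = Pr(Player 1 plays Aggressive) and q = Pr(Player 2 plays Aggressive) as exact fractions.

In a mixed NE each player is indifferent between their pure strategies, so the opponent's mix sets the indifference.
Player 2 indifferent between Aggressive and Moderate: p·3 + (1−p)·4 = p·1 + (1−p)·12 ⟹ 4 + (-1)p = 12 + (-11)p ⟹ p = 4/5.
Player 1 indifferent between Aggressive and Moderate: q·1 + (1−q)·12 = q·2 + (1−q)·3 ⟹ 12 + (-11)q = 3 + (-1)q ⟹ q = 9/10.

p = 4/5, q = 9/10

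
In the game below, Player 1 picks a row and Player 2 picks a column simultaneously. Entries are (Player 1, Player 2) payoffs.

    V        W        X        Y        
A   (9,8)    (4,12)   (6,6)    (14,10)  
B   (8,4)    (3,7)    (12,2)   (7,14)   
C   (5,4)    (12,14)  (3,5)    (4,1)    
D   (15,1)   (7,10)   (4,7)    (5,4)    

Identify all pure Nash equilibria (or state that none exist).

A profile is a Nash equilibrium when each player is best-responding to the other.
Player 1's best responses — vs V: D (payoff 15); vs W: C (payoff 12); vs X: B (payoff 12); vs Y: A (payoff 14).
Player 2's best responses — vs A: W (payoff 12); vs B: Y (payoff 14); vs C: W (payoff 14); vs D: W (payoff 10).
The only mutual best response is (C, W); neither player gains by switching there.

(C, W)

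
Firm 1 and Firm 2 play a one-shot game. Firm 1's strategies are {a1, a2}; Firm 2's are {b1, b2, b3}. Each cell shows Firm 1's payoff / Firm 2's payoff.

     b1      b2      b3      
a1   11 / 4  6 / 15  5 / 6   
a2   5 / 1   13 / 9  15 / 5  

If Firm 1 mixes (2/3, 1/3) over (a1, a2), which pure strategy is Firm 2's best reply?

b2

Firm 2's best reply maximizes expected payoff against the mix.
b1: (2/3)·4 + (1/3)·1 = 3
b2: (2/3)·15 + (1/3)·9 = 13
b3: (2/3)·6 + (1/3)·5 = 17/3
Highest expected payoff is 13, from b2.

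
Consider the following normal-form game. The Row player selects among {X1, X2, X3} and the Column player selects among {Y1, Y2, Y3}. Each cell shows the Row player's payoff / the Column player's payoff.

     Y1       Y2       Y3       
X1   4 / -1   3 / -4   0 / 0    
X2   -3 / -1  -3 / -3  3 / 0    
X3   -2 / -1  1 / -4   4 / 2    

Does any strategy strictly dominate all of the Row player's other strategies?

Check whether one of the Row player's strategies beats all alternatives regardless of what the opponent does.
X1 is not dominant: against Y3, X2 gives 3 > 0.
X2 is not dominant: against Y1, X1 gives 4 > -3.
X3 is not dominant: against Y1, X1 gives 4 > -2.
No single strategy is best against every opponent action.

No strictly dominant strategy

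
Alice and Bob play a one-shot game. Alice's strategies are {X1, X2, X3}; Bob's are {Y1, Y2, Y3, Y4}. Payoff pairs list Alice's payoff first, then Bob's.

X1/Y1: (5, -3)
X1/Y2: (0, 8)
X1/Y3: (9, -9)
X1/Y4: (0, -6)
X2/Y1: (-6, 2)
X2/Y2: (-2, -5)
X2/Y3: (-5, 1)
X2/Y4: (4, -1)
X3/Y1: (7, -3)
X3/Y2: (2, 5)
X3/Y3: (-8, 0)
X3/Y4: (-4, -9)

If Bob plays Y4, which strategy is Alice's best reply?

X2

With Bob fixed at Y4, Alice's payoffs are: X1 → 0, X2 → 4, X3 → -4.
The maximum is 4, achieved by X2.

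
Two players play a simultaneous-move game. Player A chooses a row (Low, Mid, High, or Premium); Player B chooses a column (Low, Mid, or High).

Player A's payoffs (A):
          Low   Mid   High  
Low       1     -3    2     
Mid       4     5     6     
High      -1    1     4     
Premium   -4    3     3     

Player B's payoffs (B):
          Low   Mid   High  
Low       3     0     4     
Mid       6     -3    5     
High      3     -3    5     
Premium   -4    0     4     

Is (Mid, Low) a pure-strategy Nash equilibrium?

Holding Player B at Low: Player A gets 4 from Mid, versus 1 from Low, -1 from High, -4 from Premium. No profitable deviation for Player A.
Holding Player A at Mid: Player B gets 6 from Low, versus -3 from Mid, 5 from High. No profitable deviation for Player B either.

Yes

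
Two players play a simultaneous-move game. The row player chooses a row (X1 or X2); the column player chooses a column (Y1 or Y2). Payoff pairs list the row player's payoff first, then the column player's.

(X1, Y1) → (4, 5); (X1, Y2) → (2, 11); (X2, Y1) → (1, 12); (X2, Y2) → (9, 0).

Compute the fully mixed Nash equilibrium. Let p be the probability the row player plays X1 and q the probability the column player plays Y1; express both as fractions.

In a mixed NE each player is indifferent between their pure strategies, so the opponent's mix sets the indifference.
The column player indifferent between Y1 and Y2: p·5 + (1−p)·12 = p·11 + (1−p)·0 ⟹ 12 + (-7)p = 0 + 11p ⟹ p = 2/3.
The row player indifferent between X1 and X2: q·4 + (1−q)·2 = q·1 + (1−q)·9 ⟹ 2 + 2q = 9 + (-8)q ⟹ q = 7/10.

p = 2/3, q = 7/10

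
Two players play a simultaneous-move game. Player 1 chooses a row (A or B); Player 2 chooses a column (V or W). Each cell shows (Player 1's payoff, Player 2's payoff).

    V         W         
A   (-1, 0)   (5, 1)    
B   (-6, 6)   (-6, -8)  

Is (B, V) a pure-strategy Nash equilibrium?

No

Holding Player 2 at V: Player 1 gets -6 from B but could get -1 by switching to A. Player 1 has a profitable deviation.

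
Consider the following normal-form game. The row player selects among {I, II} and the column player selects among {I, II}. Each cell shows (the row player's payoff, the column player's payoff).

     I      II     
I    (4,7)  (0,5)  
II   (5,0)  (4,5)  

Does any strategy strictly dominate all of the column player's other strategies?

Check whether one of the column player's strategies beats all alternatives regardless of what the opponent does.
I is not dominant: against II, II gives 5 > 0.
II is not dominant: against I, I gives 7 > 5.
No single strategy is best against every opponent action.

None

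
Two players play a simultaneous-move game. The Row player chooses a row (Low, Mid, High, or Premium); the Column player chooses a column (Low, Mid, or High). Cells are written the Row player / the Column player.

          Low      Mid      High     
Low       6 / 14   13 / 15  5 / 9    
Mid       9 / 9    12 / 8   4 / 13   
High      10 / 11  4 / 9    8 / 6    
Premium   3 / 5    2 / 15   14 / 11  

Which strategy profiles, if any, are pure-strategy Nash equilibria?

A profile is a Nash equilibrium when each player is best-responding to the other.
The Row player's best responses — vs Low: High (payoff 10); vs Mid: Low (payoff 13); vs High: Premium (payoff 14).
The Column player's best responses — vs Low: Mid (payoff 15); vs Mid: High (payoff 13); vs High: Low (payoff 11); vs Premium: Mid (payoff 15).
Mutual best responses occur at (Low, Mid) and (High, Low); at each, neither player gains by switching.

(Low, Mid) and (High, Low)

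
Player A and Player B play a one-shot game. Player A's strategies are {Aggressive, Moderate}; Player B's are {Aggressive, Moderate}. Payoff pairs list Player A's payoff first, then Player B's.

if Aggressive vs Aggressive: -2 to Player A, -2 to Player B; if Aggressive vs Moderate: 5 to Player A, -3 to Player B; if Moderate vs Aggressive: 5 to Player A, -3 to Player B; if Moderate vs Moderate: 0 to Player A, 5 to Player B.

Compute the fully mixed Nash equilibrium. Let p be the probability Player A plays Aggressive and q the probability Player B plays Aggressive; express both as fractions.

In a mixed NE each player is indifferent between their pure strategies, so the opponent's mix sets the indifference.
Player B indifferent between Aggressive and Moderate: p·(-2) + (1−p)·(-3) = p·(-3) + (1−p)·5 ⟹ (-3) + 1p = 5 + (-8)p ⟹ p = 8/9.
Player A indifferent between Aggressive and Moderate: q·(-2) + (1−q)·5 = q·5 + (1−q)·0 ⟹ 5 + (-7)q = 0 + 5q ⟹ q = 5/12.

p = 8/9, q = 5/12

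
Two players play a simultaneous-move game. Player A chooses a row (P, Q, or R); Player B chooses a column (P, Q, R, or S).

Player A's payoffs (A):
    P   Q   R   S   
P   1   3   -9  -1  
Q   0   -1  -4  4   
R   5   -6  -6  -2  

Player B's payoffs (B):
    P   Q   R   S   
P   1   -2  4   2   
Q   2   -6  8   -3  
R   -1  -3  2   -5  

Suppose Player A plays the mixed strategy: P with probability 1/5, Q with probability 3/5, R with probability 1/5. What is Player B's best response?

R

Player B's best reply maximizes expected payoff against the mix.
P: (1/5)·1 + (3/5)·2 + (1/5)·(-1) = 6/5
Q: (1/5)·(-2) + (3/5)·(-6) + (1/5)·(-3) = -23/5
R: (1/5)·4 + (3/5)·8 + (1/5)·2 = 6
S: (1/5)·2 + (3/5)·(-3) + (1/5)·(-5) = -12/5
Highest expected payoff is 6, from R.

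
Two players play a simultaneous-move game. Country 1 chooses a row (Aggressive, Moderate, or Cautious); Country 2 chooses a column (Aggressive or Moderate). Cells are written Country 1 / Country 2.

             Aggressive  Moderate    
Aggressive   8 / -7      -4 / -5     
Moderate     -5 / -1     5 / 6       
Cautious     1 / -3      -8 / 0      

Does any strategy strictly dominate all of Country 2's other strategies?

Moderate

A strategy is strictly dominant if it gives Country 2 a strictly higher payoff than every other strategy, against every choice by the opponent.
Moderate strictly dominates: vs Aggressive: -5 > -7; vs Moderate: 6 > -1; vs Cautious: 0 > -3.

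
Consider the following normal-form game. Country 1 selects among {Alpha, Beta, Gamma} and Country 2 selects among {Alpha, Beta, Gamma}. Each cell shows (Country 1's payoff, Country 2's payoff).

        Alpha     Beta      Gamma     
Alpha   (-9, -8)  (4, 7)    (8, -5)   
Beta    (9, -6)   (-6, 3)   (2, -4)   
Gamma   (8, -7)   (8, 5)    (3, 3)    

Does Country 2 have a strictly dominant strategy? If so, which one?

Check whether one of Country 2's strategies beats all alternatives regardless of what the opponent does.
Beta strictly dominates: vs Alpha: 7 > each of {-8, -5}; vs Beta: 3 > each of {-6, -4}; vs Gamma: 5 > each of {-7, 3}.

Beta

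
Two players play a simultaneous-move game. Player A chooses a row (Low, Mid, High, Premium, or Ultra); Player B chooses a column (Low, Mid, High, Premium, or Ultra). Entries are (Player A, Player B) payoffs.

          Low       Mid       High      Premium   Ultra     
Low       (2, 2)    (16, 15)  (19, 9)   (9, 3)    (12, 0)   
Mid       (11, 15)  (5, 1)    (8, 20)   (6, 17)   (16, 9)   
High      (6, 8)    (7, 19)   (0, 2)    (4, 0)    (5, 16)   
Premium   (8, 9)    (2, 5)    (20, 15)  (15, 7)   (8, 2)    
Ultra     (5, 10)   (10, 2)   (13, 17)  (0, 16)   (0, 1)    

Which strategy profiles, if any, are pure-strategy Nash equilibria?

Check mutual best responses: a cell is a NE iff neither player can gain by unilaterally deviating.
Player A's best responses — vs Low: Mid (payoff 11); vs Mid: Low (payoff 16); vs High: Premium (payoff 20); vs Premium: Premium (payoff 15); vs Ultra: Mid (payoff 16).
Player B's best responses — vs Low: Mid (payoff 15); vs Mid: High (payoff 20); vs High: Mid (payoff 19); vs Premium: High (payoff 15); vs Ultra: High (payoff 17).
Mutual best responses occur at (Low, Mid) and (Premium, High); at each, neither player gains by switching.

(Low, Mid) and (Premium, High)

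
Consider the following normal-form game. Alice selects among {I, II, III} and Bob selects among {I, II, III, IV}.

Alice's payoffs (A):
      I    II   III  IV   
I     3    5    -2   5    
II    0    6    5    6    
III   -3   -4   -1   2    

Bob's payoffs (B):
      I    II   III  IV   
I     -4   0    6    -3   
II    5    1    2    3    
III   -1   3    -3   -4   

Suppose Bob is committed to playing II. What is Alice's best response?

II

With Bob fixed at II, Alice's payoffs are: I → 5, II → 6, III → -4.
The maximum is 6, achieved by II.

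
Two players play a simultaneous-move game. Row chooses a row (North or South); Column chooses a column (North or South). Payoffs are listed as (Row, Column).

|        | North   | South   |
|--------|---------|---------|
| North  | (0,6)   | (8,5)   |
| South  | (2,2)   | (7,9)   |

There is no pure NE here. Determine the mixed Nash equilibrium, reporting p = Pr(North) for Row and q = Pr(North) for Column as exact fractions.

Each player's mixing probability is pinned down by making the *other* player indifferent.
Column indifferent between North and South: p·6 + (1−p)·2 = p·5 + (1−p)·9 ⟹ 2 + 4p = 9 + (-4)p ⟹ p = 7/8.
Row indifferent between North and South: q·0 + (1−q)·8 = q·2 + (1−q)·7 ⟹ 8 + (-8)q = 7 + (-5)q ⟹ q = 1/3.

p = 7/8, q = 1/3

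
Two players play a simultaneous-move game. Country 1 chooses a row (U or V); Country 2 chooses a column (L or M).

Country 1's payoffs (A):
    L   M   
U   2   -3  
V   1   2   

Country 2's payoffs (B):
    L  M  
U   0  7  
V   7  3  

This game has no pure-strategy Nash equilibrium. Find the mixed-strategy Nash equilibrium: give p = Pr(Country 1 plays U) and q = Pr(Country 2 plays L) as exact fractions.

p = 4/11, q = 5/6

Each player's mixing probability is pinned down by making the *other* player indifferent.
Country 2 indifferent between L and M: p·0 + (1−p)·7 = p·7 + (1−p)·3 ⟹ 7 + (-7)p = 3 + 4p ⟹ p = 4/11.
Country 1 indifferent between U and V: q·2 + (1−q)·(-3) = q·1 + (1−q)·2 ⟹ (-3) + 5q = 2 + (-1)q ⟹ q = 5/6.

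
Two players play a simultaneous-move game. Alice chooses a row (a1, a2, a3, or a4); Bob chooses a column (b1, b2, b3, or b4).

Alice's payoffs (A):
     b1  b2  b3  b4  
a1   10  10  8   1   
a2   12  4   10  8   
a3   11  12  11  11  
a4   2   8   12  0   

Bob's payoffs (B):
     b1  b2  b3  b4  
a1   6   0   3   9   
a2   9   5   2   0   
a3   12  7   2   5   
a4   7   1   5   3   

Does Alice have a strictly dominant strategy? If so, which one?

No strictly dominant strategy

Check whether one of Alice's strategies beats all alternatives regardless of what the opponent does.
a1 is not dominant: against b1, a2 gives 12 > 10.
a2 is not dominant: against b2, a1 gives 10 > 4.
a3 is not dominant: against b1, a2 gives 12 > 11.
a4 is not dominant: against b1, a1 gives 10 > 2.
No single strategy is best against every opponent action.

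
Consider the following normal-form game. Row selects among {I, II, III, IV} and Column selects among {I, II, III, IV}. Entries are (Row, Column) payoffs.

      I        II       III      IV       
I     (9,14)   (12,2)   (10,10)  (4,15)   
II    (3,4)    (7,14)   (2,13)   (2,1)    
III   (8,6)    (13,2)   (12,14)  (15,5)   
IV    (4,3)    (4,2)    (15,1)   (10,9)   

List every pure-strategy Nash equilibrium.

Check mutual best responses: a cell is a NE iff neither player can gain by unilaterally deviating.
Row's best responses — vs I: I (payoff 9); vs II: III (payoff 13); vs III: IV (payoff 15); vs IV: III (payoff 15).
Column's best responses — vs I: IV (payoff 15); vs II: II (payoff 14); vs III: III (payoff 14); vs IV: IV (payoff 9).
No cell has both players best-responding. For instance, Row's best reply to II is III, but against III Column prefers III over II.

There is no pure-strategy Nash equilibrium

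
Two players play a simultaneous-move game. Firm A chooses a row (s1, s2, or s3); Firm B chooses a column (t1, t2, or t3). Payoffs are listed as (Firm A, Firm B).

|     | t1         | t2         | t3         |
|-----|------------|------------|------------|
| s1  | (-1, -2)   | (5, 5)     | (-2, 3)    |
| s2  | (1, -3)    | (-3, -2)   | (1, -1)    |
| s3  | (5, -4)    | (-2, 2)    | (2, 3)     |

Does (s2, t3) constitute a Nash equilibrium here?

Holding Firm B at t3: Firm A gets 1 from s2 but could get 2 by switching to s3. Firm A has a profitable deviation.

No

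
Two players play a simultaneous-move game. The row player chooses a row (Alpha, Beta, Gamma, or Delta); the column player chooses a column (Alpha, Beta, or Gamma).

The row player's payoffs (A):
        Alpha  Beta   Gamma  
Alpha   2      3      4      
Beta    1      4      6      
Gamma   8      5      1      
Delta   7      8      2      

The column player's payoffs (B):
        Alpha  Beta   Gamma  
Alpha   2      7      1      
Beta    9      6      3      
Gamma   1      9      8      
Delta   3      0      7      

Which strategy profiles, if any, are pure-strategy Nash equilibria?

There is no pure-strategy Nash equilibrium

Check mutual best responses: a cell is a NE iff neither player can gain by unilaterally deviating.
The row player's best responses — vs Alpha: Gamma (payoff 8); vs Beta: Delta (payoff 8); vs Gamma: Beta (payoff 6).
The column player's best responses — vs Alpha: Beta (payoff 7); vs Beta: Alpha (payoff 9); vs Gamma: Beta (payoff 9); vs Delta: Gamma (payoff 7).
No cell has both players best-responding. For instance, the row player's best reply to Alpha is Gamma, but against Gamma the column player prefers Beta over Alpha.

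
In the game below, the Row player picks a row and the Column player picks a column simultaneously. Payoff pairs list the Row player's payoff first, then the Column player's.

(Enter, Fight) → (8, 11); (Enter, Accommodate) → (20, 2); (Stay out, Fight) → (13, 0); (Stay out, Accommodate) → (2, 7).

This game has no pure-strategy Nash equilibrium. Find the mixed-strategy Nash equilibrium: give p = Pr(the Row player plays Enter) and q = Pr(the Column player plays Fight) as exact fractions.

In a mixed NE each player is indifferent between their pure strategies, so the opponent's mix sets the indifference.
The Column player indifferent between Fight and Accommodate: p·11 + (1−p)·0 = p·2 + (1−p)·7 ⟹ 0 + 11p = 7 + (-5)p ⟹ p = 7/16.
The Row player indifferent between Enter and Stay out: q·8 + (1−q)·20 = q·13 + (1−q)·2 ⟹ 20 + (-12)q = 2 + 11q ⟹ q = 18/23.

p = 7/16, q = 18/23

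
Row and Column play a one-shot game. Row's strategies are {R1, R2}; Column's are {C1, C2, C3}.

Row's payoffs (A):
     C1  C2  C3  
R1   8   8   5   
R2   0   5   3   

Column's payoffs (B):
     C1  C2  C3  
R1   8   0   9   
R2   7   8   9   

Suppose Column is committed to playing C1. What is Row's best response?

R1

With Column fixed at C1, Row's payoffs are: R1 → 8, R2 → 0.
The maximum is 8, achieved by R1.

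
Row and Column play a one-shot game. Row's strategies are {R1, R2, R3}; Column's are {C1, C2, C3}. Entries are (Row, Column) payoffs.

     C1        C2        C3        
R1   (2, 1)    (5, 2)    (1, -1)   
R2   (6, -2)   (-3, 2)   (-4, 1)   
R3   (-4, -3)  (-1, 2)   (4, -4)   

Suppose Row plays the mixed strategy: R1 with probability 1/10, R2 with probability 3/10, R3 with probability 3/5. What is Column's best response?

Column's best reply maximizes expected payoff against the mix.
C1: (1/10)·1 + (3/10)·(-2) + (3/5)·(-3) = -23/10
C2: (1/10)·2 + (3/10)·2 + (3/5)·2 = 2
C3: (1/10)·(-1) + (3/10)·1 + (3/5)·(-4) = -11/5
Highest expected payoff is 2, from C2.

C2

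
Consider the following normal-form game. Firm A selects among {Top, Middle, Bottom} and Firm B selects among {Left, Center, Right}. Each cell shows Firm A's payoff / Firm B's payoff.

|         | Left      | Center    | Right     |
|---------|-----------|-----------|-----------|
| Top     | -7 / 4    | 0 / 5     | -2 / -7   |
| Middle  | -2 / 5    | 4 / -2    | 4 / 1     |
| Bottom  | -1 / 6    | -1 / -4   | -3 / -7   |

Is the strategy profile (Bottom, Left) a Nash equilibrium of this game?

Yes

Holding Firm B at Left: Firm A gets -1 from Bottom, versus -7 from Top, -2 from Middle. No profitable deviation for Firm A.
Holding Firm A at Bottom: Firm B gets 6 from Left, versus -4 from Center, -7 from Right. No profitable deviation for Firm B either.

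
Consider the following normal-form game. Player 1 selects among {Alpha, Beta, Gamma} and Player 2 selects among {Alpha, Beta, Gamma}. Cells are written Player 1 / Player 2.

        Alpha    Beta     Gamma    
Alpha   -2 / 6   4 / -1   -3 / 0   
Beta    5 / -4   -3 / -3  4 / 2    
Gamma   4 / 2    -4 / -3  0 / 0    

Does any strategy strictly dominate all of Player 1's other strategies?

A strategy is strictly dominant if it gives Player 1 a strictly higher payoff than every other strategy, against every choice by the opponent.
Alpha is not dominant: against Alpha, Beta gives 5 > -2.
Beta is not dominant: against Beta, Alpha gives 4 > -3.
Gamma is not dominant: against Alpha, Beta gives 5 > 4.
No single strategy is best against every opponent action.

No strictly dominant strategy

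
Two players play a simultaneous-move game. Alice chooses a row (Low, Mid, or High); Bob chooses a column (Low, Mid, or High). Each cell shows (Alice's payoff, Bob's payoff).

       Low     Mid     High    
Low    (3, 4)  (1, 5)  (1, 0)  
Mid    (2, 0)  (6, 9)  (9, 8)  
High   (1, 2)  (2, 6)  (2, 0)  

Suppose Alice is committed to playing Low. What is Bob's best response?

With Alice fixed at Low, Bob's payoffs are: Low → 4, Mid → 5, High → 0.
The maximum is 5, achieved by Mid.

Mid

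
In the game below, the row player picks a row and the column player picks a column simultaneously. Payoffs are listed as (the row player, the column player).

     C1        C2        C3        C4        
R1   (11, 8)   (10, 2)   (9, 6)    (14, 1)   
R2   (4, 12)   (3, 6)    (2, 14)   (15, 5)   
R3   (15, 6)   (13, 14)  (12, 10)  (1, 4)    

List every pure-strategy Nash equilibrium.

(R3, C2)

Find each player's best response to every opponent strategy; NE are the intersections.
The row player's best responses — vs C1: R3 (payoff 15); vs C2: R3 (payoff 13); vs C3: R3 (payoff 12); vs C4: R2 (payoff 15).
The column player's best responses — vs R1: C1 (payoff 8); vs R2: C3 (payoff 14); vs R3: C2 (payoff 14).
The only mutual best response is (R3, C2); neither player gains by switching there.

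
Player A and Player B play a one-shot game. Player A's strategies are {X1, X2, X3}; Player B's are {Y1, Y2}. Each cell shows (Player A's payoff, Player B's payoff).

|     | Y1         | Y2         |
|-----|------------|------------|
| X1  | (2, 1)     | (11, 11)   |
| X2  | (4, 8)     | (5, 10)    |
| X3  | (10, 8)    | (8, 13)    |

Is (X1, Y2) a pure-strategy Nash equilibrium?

Holding Player B at Y2: Player A gets 11 from X1, versus 5 from X2, 8 from X3. No profitable deviation for Player A.
Holding Player A at X1: Player B gets 11 from Y2, versus 1 from Y1. No profitable deviation for Player B either.

Yes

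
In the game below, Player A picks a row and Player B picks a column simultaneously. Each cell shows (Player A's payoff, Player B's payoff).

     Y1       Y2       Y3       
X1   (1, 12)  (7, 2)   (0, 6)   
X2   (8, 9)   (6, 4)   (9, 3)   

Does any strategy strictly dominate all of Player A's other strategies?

None

Check whether one of Player A's strategies beats all alternatives regardless of what the opponent does.
X1 is not dominant: against Y1, X2 gives 8 > 1.
X2 is not dominant: against Y2, X1 gives 7 > 6.
No single strategy is best against every opponent action.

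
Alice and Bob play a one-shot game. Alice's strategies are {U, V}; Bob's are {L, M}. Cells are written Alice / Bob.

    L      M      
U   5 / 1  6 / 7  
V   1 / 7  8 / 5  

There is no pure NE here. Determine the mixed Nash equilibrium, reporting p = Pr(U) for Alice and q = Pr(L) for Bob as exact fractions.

In a mixed NE each player is indifferent between their pure strategies, so the opponent's mix sets the indifference.
Bob indifferent between L and M: p·1 + (1−p)·7 = p·7 + (1−p)·5 ⟹ 7 + (-6)p = 5 + 2p ⟹ p = 1/4.
Alice indifferent between U and V: q·5 + (1−q)·6 = q·1 + (1−q)·8 ⟹ 6 + (-1)q = 8 + (-7)q ⟹ q = 1/3.

p = 1/4, q = 1/3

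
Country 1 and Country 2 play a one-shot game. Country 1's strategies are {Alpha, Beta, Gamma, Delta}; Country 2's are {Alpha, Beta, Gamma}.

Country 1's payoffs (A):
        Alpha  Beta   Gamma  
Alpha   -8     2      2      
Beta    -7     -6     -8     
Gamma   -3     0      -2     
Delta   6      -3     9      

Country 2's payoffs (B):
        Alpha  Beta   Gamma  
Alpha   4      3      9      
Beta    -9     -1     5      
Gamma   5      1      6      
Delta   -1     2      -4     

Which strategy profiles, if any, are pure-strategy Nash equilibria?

A profile is a Nash equilibrium when each player is best-responding to the other.
Country 1's best responses — vs Alpha: Delta (payoff 6); vs Beta: Alpha (payoff 2); vs Gamma: Delta (payoff 9).
Country 2's best responses — vs Alpha: Gamma (payoff 9); vs Beta: Gamma (payoff 5); vs Gamma: Gamma (payoff 6); vs Delta: Beta (payoff 2).
No cell has both players best-responding. For instance, Country 1's best reply to Gamma is Delta, but against Delta Country 2 prefers Beta over Gamma.

None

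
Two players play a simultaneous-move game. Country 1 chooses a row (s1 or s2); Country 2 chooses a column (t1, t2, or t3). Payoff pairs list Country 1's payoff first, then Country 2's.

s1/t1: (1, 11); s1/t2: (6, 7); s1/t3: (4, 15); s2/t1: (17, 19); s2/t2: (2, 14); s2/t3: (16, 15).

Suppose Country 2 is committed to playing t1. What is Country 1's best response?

s2

With Country 2 fixed at t1, Country 1's payoffs are: s1 → 1, s2 → 17.
The maximum is 17, achieved by s2.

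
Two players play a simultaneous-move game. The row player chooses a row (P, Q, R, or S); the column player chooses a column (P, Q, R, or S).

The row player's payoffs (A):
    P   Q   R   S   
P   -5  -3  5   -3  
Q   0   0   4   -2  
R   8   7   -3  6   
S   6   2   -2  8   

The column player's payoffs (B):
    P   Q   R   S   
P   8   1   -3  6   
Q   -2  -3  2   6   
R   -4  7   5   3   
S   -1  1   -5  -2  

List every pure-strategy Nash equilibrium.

Check mutual best responses: a cell is a NE iff neither player can gain by unilaterally deviating.
The row player's best responses — vs P: R (payoff 8); vs Q: R (payoff 7); vs R: P (payoff 5); vs S: S (payoff 8).
The column player's best responses — vs P: P (payoff 8); vs Q: S (payoff 6); vs R: Q (payoff 7); vs S: Q (payoff 1).
The only mutual best response is (R, Q); neither player gains by switching there.

(R, Q)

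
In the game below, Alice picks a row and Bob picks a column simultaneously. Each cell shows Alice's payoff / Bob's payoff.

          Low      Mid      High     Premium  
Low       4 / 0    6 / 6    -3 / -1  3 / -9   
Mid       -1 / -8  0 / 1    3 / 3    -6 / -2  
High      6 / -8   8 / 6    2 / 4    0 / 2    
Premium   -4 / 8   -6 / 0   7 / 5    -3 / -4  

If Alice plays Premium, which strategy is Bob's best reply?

Low

With Alice fixed at Premium, Bob's payoffs are: Low → 8, Mid → 0, High → 5, Premium → -4.
The maximum is 8, achieved by Low.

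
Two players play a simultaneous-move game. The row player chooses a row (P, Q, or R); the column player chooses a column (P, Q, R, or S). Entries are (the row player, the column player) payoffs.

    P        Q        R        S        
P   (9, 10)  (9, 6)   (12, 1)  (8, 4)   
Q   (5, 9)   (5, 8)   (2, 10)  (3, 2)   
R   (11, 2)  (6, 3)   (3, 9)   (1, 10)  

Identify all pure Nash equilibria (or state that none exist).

None

Check mutual best responses: a cell is a NE iff neither player can gain by unilaterally deviating.
The row player's best responses — vs P: R (payoff 11); vs Q: P (payoff 9); vs R: P (payoff 12); vs S: P (payoff 8).
The column player's best responses — vs P: P (payoff 10); vs Q: R (payoff 10); vs R: S (payoff 10).
No cell has both players best-responding. For instance, the row player's best reply to S is P, but against P the column player prefers P over S.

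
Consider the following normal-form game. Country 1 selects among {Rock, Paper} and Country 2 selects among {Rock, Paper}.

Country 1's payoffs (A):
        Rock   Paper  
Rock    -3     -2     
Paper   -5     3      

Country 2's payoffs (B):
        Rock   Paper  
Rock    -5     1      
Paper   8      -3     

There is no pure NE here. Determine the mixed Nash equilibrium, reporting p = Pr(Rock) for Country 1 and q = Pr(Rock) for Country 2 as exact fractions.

p = 11/17, q = 5/7

In a mixed NE each player is indifferent between their pure strategies, so the opponent's mix sets the indifference.
Country 2 indifferent between Rock and Paper: p·(-5) + (1−p)·8 = p·1 + (1−p)·(-3) ⟹ 8 + (-13)p = (-3) + 4p ⟹ p = 11/17.
Country 1 indifferent between Rock and Paper: q·(-3) + (1−q)·(-2) = q·(-5) + (1−q)·3 ⟹ (-2) + (-1)q = 3 + (-8)q ⟹ q = 5/7.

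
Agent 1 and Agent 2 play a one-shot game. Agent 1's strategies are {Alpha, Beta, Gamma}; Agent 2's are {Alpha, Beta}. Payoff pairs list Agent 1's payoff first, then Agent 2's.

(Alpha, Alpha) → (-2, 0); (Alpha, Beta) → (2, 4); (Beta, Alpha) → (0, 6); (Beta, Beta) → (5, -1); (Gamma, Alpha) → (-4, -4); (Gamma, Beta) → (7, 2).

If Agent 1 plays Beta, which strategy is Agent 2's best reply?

With Agent 1 fixed at Beta, Agent 2's payoffs are: Alpha → 6, Beta → -1.
The maximum is 6, achieved by Alpha.

Alpha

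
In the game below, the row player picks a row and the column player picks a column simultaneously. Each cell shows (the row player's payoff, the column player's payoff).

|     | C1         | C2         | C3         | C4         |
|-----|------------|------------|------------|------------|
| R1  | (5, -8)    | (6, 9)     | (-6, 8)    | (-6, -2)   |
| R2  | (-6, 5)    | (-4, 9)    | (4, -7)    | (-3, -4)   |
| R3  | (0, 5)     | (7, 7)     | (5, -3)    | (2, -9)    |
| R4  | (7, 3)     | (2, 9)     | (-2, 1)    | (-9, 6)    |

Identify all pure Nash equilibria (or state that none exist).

(R3, C2)

A profile is a Nash equilibrium when each player is best-responding to the other.
The row player's best responses — vs C1: R4 (payoff 7); vs C2: R3 (payoff 7); vs C3: R3 (payoff 5); vs C4: R3 (payoff 2).
The column player's best responses — vs R1: C2 (payoff 9); vs R2: C2 (payoff 9); vs R3: C2 (payoff 7); vs R4: C2 (payoff 9).
The only mutual best response is (R3, C2); neither player gains by switching there.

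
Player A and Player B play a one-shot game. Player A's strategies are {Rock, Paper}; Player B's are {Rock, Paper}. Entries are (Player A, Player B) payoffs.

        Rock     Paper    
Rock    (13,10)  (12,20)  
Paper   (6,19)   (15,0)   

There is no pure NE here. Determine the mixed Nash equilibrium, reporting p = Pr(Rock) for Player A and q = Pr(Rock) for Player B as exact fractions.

In a mixed NE each player is indifferent between their pure strategies, so the opponent's mix sets the indifference.
Player B indifferent between Rock and Paper: p·10 + (1−p)·19 = p·20 + (1−p)·0 ⟹ 19 + (-9)p = 0 + 20p ⟹ p = 19/29.
Player A indifferent between Rock and Paper: q·13 + (1−q)·12 = q·6 + (1−q)·15 ⟹ 12 + 1q = 15 + (-9)q ⟹ q = 3/10.

p = 19/29, q = 3/10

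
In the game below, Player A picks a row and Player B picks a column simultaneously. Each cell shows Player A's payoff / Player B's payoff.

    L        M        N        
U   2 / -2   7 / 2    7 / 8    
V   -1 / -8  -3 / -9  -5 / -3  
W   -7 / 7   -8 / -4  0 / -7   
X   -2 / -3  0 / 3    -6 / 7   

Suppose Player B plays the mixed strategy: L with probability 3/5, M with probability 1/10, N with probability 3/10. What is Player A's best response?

Compute Player A's expected payoff from each pure strategy against the given mix.
U: (3/5)·2 + (1/10)·7 + (3/10)·7 = 4
V: (3/5)·(-1) + (1/10)·(-3) + (3/10)·(-5) = -12/5
W: (3/5)·(-7) + (1/10)·(-8) + (3/10)·0 = -5
X: (3/5)·(-2) + (1/10)·0 + (3/10)·(-6) = -3
Highest expected payoff is 4, from U.

U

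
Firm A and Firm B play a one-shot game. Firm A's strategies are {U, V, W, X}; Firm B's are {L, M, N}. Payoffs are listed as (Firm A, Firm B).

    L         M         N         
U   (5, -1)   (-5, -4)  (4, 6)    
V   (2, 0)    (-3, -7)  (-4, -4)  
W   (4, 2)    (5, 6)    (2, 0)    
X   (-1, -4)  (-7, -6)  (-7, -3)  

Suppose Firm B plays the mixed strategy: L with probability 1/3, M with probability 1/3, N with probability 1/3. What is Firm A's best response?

W

Compute Firm A's expected payoff from each pure strategy against the given mix.
U: (1/3)·5 + (1/3)·(-5) + (1/3)·4 = 4/3
V: (1/3)·2 + (1/3)·(-3) + (1/3)·(-4) = -5/3
W: (1/3)·4 + (1/3)·5 + (1/3)·2 = 11/3
X: (1/3)·(-1) + (1/3)·(-7) + (1/3)·(-7) = -5
Highest expected payoff is 11/3, from W.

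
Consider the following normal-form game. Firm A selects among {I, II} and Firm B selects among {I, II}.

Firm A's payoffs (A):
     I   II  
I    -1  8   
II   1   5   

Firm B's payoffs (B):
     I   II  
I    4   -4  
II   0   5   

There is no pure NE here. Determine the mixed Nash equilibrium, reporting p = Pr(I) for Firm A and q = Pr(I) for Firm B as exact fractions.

In a mixed NE each player is indifferent between their pure strategies, so the opponent's mix sets the indifference.
Firm B indifferent between I and II: p·4 + (1−p)·0 = p·(-4) + (1−p)·5 ⟹ 0 + 4p = 5 + (-9)p ⟹ p = 5/13.
Firm A indifferent between I and II: q·(-1) + (1−q)·8 = q·1 + (1−q)·5 ⟹ 8 + (-9)q = 5 + (-4)q ⟹ q = 3/5.

p = 5/13, q = 3/5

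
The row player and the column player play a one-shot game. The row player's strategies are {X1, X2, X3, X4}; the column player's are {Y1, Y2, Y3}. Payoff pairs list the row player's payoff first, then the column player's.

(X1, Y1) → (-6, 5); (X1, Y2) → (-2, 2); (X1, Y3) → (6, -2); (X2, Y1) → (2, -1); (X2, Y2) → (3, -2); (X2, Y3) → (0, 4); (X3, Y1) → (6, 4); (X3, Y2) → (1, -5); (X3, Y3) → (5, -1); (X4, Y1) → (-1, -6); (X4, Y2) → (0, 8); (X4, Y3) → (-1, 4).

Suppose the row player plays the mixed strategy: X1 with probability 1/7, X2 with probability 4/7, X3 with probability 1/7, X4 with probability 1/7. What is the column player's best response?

The column player's best reply maximizes expected payoff against the mix.
Y1: (1/7)·5 + (4/7)·(-1) + (1/7)·4 + (1/7)·(-6) = -1/7
Y2: (1/7)·2 + (4/7)·(-2) + (1/7)·(-5) + (1/7)·8 = -3/7
Y3: (1/7)·(-2) + (4/7)·4 + (1/7)·(-1) + (1/7)·4 = 17/7
Highest expected payoff is 17/7, from Y3.

Y3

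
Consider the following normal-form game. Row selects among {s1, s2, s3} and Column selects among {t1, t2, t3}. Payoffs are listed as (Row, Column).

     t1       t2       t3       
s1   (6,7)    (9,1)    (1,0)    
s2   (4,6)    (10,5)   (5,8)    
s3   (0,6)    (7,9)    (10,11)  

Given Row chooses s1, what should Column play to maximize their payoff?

With Row fixed at s1, Column's payoffs are: t1 → 7, t2 → 1, t3 → 0.
The maximum is 7, achieved by t1.

t1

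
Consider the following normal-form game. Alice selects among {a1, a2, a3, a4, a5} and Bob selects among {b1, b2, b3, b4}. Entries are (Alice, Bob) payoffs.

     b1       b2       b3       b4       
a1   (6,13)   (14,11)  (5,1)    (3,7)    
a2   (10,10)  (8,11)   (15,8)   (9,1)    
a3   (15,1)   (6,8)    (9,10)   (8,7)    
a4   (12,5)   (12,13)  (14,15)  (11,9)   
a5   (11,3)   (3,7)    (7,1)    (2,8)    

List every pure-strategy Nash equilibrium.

None

Check mutual best responses: a cell is a NE iff neither player can gain by unilaterally deviating.
Alice's best responses — vs b1: a3 (payoff 15); vs b2: a1 (payoff 14); vs b3: a2 (payoff 15); vs b4: a4 (payoff 11).
Bob's best responses — vs a1: b1 (payoff 13); vs a2: b2 (payoff 11); vs a3: b3 (payoff 10); vs a4: b3 (payoff 15); vs a5: b4 (payoff 8).
No cell has both players best-responding. For instance, Alice's best reply to b2 is a1, but against a1 Bob prefers b1 over b2.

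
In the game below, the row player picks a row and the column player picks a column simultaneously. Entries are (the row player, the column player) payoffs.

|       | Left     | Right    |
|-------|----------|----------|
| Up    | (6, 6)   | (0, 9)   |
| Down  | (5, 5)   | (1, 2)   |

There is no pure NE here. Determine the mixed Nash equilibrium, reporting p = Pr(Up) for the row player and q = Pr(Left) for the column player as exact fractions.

p = 1/2, q = 1/2

In a mixed NE each player is indifferent between their pure strategies, so the opponent's mix sets the indifference.
The column player indifferent between Left and Right: p·6 + (1−p)·5 = p·9 + (1−p)·2 ⟹ 5 + 1p = 2 + 7p ⟹ p = 1/2.
The row player indifferent between Up and Down: q·6 + (1−q)·0 = q·5 + (1−q)·1 ⟹ 0 + 6q = 1 + 4q ⟹ q = 1/2.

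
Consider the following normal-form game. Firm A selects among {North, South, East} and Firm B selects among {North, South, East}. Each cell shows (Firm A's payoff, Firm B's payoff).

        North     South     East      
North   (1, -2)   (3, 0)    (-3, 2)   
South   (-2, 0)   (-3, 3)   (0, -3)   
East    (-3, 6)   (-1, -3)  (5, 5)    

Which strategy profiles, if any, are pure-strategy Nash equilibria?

A profile is a Nash equilibrium when each player is best-responding to the other.
Firm A's best responses — vs North: North (payoff 1); vs South: North (payoff 3); vs East: East (payoff 5).
Firm B's best responses — vs North: East (payoff 2); vs South: South (payoff 3); vs East: North (payoff 6).
No cell has both players best-responding. For instance, Firm A's best reply to East is East, but against East Firm B prefers North over East.

None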